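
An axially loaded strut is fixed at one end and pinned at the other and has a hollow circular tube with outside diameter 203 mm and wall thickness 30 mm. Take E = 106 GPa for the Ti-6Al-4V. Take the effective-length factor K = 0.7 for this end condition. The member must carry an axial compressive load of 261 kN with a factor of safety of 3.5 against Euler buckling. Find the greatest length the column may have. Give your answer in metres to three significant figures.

Inner diameter d_i = 203 − 2×30 = 143.0 mm
I = π(d_o⁴ − d_i⁴)/64 = π(203⁴ − 143.0⁴)/64 = 6.283×10^7 mm⁴
I = 6.283×10^-5 m⁴
Required critical load P_cr = n·P = 3.5 × 261 = 913.5 kN = 9.135×10^5 N
From P_cr = π²EI/(K·L)²:  L = (1/K)·√(π²EI/P_cr) = (1/0.7)·√(π²×1.06×10^11×6.283×10^-5/9.135×10^5)
L = 12.1 m

L_max ≈ 12.1 m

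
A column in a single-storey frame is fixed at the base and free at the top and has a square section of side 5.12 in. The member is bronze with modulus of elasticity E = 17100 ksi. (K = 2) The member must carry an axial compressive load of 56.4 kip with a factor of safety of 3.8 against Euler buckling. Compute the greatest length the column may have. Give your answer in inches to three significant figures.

I = a⁴/12 = 5.12⁴/12 = 57.27 in⁴
Required critical load P_cr = n·P = 3.8 × 56.4 = 214.3 kip = 2.143×10^5 lb
From P_cr = π²EI/(K·L)²:  L = (1/K)·√(π²EI/P_cr) = (1/2)·√(π²×1.71×10^7×57.27/2.143×10^5)
L = 106 in

L_max ≈ 106 in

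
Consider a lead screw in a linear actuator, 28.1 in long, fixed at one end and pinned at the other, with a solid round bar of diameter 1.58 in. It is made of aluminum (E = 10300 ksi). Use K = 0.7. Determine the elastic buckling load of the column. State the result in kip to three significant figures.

I = πd⁴/64 = π×1.58⁴/64 = 0.3059 in⁴
Effective length L_e = K·L = 0.7 × 28.1 = 19.67 in
P_cr = π²EI / L_e² = π² × 10300×10³ × 0.3059 / 19.67² = 8.038×10^4 lb

P_cr ≈ 80.4 kip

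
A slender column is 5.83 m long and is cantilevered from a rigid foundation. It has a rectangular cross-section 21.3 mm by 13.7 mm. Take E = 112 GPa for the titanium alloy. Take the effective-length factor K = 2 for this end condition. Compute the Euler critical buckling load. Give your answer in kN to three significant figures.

Buckling occurs about the weak axis: I_min = h·b³/12 with b = 13.7 mm (the shorter side).
I_min = 21.3×13.7³/12 = 4.564×10^3 mm⁴
I = 4.564×10^3 mm⁴ = 4.564×10^-9 m⁴
Effective length L_e = K·L = 2 × 5.83 = 11.66 m
P_cr = π²EI / L_e² = π² × 112×10⁹ × 4.564×10^-9 / 11.66² = 37.11 N

P_cr ≈ 0.0371 kN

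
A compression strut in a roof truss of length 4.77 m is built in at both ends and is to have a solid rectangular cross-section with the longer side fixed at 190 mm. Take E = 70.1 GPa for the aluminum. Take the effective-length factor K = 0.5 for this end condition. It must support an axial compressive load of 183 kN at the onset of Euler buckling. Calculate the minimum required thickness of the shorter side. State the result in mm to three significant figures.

b ≈ 45.6 mm

L_e = K·L = 0.5 × 4.77 = 2.385 m
Required I = P_cr·L_e²/(π²E) = 1.830×10^5 × 2.385² / (π² × 7.01×10^10) = 1.505×10^-6 m⁴
I_req = 1.505×10^6 mm⁴
Rectangle, weak axis: I_min = h·b³/12 with h = 190 mm fixed  ⇒  b = (12I/h)^(1/3) = 45.6 mm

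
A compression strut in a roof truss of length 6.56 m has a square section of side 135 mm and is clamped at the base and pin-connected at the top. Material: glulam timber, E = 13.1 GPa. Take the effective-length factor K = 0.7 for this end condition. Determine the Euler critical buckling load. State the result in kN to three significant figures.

P_cr ≈ 170 kN

I = a⁴/12 = 135⁴/12 = 2.768×10^7 mm⁴
I = 2.768×10^7 mm⁴ = 2.768×10^-5 m⁴
Effective length L_e = K·L = 0.7 × 6.56 = 4.592 m
P_cr = π²EI / L_e² = π² × 13.1×10⁹ × 2.768×10^-5 / 4.592² = 1.697×10^5 N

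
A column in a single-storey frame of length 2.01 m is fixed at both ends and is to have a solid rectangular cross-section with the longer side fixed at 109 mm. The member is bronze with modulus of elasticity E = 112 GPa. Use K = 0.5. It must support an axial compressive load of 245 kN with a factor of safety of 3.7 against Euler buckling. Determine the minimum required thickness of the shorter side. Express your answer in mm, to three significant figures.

b ≈ 45.0 mm

Required P_cr = n·P = 3.7 × 245 = 906.5 kN
L_e = K·L = 0.5 × 2.01 = 1.005 m
Required I = P_cr·L_e²/(π²E) = 9.065×10^5 × 1.005² / (π² × 1.12×10^11) = 8.283×10^-7 m⁴
I_req = 8.283×10^5 mm⁴
Rectangle, weak axis: I_min = h·b³/12 with h = 109 mm fixed  ⇒  b = (12I/h)^(1/3) = 45.0 mm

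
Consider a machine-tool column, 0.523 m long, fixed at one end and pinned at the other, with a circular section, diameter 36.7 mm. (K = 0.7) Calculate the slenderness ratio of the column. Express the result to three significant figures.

I = πd⁴/64 = π×36.7⁴/64 = 8.905×10^4 mm⁴
A = 1.058×10^3 mm²;  r_min = √(I/A) = √(8.905×10^4/1.058×10^3) = 9.175 mm
L_e = K·L = 0.7 × 0.523 m = 0.3661 m = 366.10 mm
λ = L_e / r_min = 366.10 / 9.175 = 39.9

λ ≈ 39.9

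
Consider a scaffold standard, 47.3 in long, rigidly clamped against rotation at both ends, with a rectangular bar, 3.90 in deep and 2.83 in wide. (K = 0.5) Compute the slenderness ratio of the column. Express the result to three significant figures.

Buckling occurs about the weak axis: I_min = h·b³/12 with b = 2.83 in (the shorter side).
I_min = 3.90×2.83³/12 = 7.366 in⁴
A = 11.04 in²;  r_min = √(I/A) = √(7.366/11.04) = 0.8170 in
L_e = K·L = 0.5 × 47.3 = 23.65 in
λ = L_e / r_min = 23.650 / 0.8170 = 28.9

λ ≈ 28.9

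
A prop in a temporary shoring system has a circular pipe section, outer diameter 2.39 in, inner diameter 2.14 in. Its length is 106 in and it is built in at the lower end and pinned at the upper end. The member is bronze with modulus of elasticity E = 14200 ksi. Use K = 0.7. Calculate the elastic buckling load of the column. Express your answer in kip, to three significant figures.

d_o = 2.39 in, d_i = 2.14 in
I = π(d_o⁴ − d_i⁴)/64 = π(2.39⁴ − 2.140⁴)/64 = 0.5721 in⁴
Effective length L_e = K·L = 0.7 × 106 = 74.20 in
P_cr = π²EI / L_e² = π² × 14200×10³ × 0.5721 / 74.20² = 1.456×10^4 lb

P_cr ≈ 14.6 kip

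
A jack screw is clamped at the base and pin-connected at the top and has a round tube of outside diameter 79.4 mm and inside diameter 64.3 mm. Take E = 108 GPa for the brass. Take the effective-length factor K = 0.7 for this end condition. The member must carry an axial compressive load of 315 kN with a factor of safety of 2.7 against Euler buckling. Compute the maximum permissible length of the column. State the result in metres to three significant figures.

L_max ≈ 1.69 m

d_o = 79.4 mm, d_i = 64.3 mm
I = π(d_o⁴ − d_i⁴)/64 = π(79.4⁴ − 64.30⁴)/64 = 1.112×10^6 mm⁴
I = 1.112×10^-6 m⁴
Required critical load P_cr = n·P = 2.7 × 315 = 850.5 kN = 8.505×10^5 N
From P_cr = π²EI/(K·L)²:  L = (1/K)·√(π²EI/P_cr) = (1/0.7)·√(π²×1.08×10^11×1.112×10^-6/8.505×10^5)
L = 1.69 m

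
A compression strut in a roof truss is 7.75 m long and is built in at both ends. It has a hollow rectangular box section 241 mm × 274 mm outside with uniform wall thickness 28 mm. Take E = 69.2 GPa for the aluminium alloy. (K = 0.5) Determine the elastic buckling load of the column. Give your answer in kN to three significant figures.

P_cr ≈ 9310 kN

Inner dimensions: h_i = 274 − 2×28 = 218.0 mm, b_i = 241 − 2×28 = 185.0 mm
Weak-axis I_min = (h_o·b_o³ − h_i·b_i³)/12 with b_o = 241, b_i = 185.0 mm (shorter outer/inner sides).
I_min = (274×241³ − 218.0×185.0³)/12 = 2.046×10^8 mm⁴
I = 2.046×10^8 mm⁴ = 2.046×10^-4 m⁴
Effective length L_e = K·L = 0.5 × 7.75 = 3.875 m
P_cr = π²EI / L_e² = π² × 69.2×10⁹ × 2.046×10^-4 / 3.875² = 9.305×10^6 N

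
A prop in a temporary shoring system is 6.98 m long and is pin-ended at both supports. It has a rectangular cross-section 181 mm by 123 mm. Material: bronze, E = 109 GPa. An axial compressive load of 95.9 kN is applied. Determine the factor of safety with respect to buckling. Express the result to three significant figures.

n ≈ 6.46

Buckling occurs about the weak axis: I_min = h·b³/12 with b = 123 mm (the shorter side).
I_min = 181×123³/12 = 2.807×10^7 mm⁴
I = 2.807×10^7 mm⁴ = 2.807×10^-5 m⁴
Effective length L_e = K·L = 1 × 6.98 = 6.980 m
P_cr = π²EI / L_e² = π² × 109×10⁹ × 2.807×10^-5 / 6.980² = 6.198×10^5 N
Factor of safety n = P_cr / P = 619.77 / 95.9 = 6.46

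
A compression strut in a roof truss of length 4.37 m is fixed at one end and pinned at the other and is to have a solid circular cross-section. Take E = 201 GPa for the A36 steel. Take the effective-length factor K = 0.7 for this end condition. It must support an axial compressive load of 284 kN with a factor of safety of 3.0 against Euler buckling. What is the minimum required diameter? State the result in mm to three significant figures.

d ≈ 95.1 mm

Required P_cr = n·P = 3.0 × 284 = 852.0 kN
L_e = K·L = 0.7 × 4.37 = 3.059 m
Required I = P_cr·L_e²/(π²E) = 8.520×10^5 × 3.059² / (π² × 2.01×10^11) = 4.019×10^-6 m⁴
I_req = 4.019×10^6 mm⁴
Solid circle: I = πd⁴/64  ⇒  d = (64I/π)^(1/4) = (64×4.019×10^6/π)^(1/4) = 95.1 mm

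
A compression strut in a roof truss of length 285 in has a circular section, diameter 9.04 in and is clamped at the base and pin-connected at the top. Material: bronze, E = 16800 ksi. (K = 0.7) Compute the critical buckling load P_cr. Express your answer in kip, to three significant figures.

I = πd⁴/64 = π×9.04⁴/64 = 327.8 in⁴
Effective length L_e = K·L = 0.7 × 285 = 199.5 in
P_cr = π²EI / L_e² = π² × 16800×10³ × 327.8 / 199.5² = 1.366×10^6 lb

P_cr ≈ 1370 kip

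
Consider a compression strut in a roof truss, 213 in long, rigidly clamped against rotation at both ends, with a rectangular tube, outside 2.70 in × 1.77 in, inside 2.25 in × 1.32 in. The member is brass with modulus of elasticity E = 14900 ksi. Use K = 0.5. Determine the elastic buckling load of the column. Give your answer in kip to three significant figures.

Weak-axis I_min = (h_o·b_o³ − h_i·b_i³)/12 with b_o = 1.77, b_i = 1.320 in (shorter outer/inner sides).
I_min = (2.70×1.77³ − 2.250×1.320³)/12 = 0.8164 in⁴
Effective length L_e = K·L = 0.5 × 213 = 106.5 in
P_cr = π²EI / L_e² = π² × 14900×10³ × 0.8164 / 106.5² = 1.059×10^4 lb

P_cr ≈ 10.6 kip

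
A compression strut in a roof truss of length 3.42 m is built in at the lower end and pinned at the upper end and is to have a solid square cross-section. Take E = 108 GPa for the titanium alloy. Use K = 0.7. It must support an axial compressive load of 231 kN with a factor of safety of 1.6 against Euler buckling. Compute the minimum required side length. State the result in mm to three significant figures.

Required P_cr = n·P = 1.6 × 231 = 369.6 kN
L_e = K·L = 0.7 × 3.42 = 2.394 m
Required I = P_cr·L_e²/(π²E) = 3.696×10^5 × 2.394² / (π² × 1.08×10^11) = 1.987×10^-6 m⁴
I_req = 1.987×10^6 mm⁴
Solid square: I = a⁴/12  ⇒  a = (12I)^(1/4) = (12×1.987×10^6)^(1/4) = 69.9 mm

a ≈ 69.9 mm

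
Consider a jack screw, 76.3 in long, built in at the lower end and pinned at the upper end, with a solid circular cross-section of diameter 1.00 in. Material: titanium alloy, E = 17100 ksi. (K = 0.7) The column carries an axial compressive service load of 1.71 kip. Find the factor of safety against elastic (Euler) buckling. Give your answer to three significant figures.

I = πd⁴/64 = π×1.00⁴/64 = 4.909×10^-2 in⁴
Effective length L_e = K·L = 0.7 × 76.3 = 53.41 in
P_cr = π²EI / L_e² = π² × 17100×10³ × 4.909×10^-2 / 53.41² = 2.904×10^3 lb
Factor of safety n = P_cr / P = 2.9042 / 1.71 = 1.70

n ≈ 1.70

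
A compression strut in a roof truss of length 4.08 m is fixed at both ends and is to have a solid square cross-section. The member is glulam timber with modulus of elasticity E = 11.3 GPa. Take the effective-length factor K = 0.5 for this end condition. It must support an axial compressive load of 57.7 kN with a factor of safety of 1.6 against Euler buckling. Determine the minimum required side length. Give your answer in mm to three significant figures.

Required P_cr = n·P = 1.6 × 57.7 = 92.32 kN
L_e = K·L = 0.5 × 4.08 = 2.040 m
Required I = P_cr·L_e²/(π²E) = 9.232×10^4 × 2.040² / (π² × 1.13×10^10) = 3.445×10^-6 m⁴
I_req = 3.445×10^6 mm⁴
Solid square: I = a⁴/12  ⇒  a = (12I)^(1/4) = (12×3.445×10^6)^(1/4) = 80.2 mm

a ≈ 80.2 mm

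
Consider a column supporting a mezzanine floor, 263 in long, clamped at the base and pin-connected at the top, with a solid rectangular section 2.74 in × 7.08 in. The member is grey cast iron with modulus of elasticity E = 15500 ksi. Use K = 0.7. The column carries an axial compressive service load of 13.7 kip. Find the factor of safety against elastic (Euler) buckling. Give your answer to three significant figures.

n ≈ 4.00

Buckling occurs about the weak axis: I_min = h·b³/12 with b = 2.74 in (the shorter side).
I_min = 7.08×2.74³/12 = 12.14 in⁴
Effective length L_e = K·L = 0.7 × 263 = 184.1 in
P_cr = π²EI / L_e² = π² × 15500×10³ × 12.14 / 184.1² = 5.478×10^4 lb
Factor of safety n = P_cr / P = 54.781 / 13.7 = 4.00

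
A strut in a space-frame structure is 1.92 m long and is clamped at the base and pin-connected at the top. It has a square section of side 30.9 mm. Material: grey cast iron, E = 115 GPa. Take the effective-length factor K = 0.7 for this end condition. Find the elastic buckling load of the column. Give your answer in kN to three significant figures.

P_cr ≈ 47.7 kN

I = a⁴/12 = 30.9⁴/12 = 7.597×10^4 mm⁴
I = 7.597×10^4 mm⁴ = 7.597×10^-8 m⁴
Effective length L_e = K·L = 0.7 × 1.92 = 1.344 m
P_cr = π²EI / L_e² = π² × 115×10⁹ × 7.597×10^-8 / 1.344² = 4.774×10^4 N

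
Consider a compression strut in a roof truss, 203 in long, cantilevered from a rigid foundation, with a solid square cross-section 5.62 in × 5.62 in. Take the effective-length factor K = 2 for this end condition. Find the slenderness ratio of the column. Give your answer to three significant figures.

λ ≈ 250

For a square r = a/√12 = 5.62/√12 = 1.622 in
L_e = K·L = 2 × 203 = 406.0 in
λ = L_e / r_min = 406.00 / 1.622 = 250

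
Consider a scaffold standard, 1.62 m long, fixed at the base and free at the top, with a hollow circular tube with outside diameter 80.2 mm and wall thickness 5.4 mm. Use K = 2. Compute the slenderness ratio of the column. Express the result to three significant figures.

λ ≈ 122

Inner diameter d_i = 80.2 − 2×5.4 = 69.40 mm
I = π(d_o⁴ − d_i⁴)/64 = π(80.2⁴ − 69.40⁴)/64 = 8.921×10^5 mm⁴
A = 1.269×10^3 mm²;  r_min = √(I/A) = √(8.921×10^5/1.269×10^3) = 26.51 mm
L_e = K·L = 2 × 1.62 m = 3.240 m = 3240.0 mm
λ = L_e / r_min = 3240.0 / 26.51 = 122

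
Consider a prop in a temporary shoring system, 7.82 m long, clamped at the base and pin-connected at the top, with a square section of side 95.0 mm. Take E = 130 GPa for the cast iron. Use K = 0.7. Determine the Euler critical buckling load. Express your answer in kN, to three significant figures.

I = a⁴/12 = 95.0⁴/12 = 6.788×10^6 mm⁴
I = 6.788×10^6 mm⁴ = 6.788×10^-6 m⁴
Effective length L_e = K·L = 0.7 × 7.82 = 5.474 m
P_cr = π²EI / L_e² = π² × 130×10⁹ × 6.788×10^-6 / 5.474² = 2.906×10^5 N

P_cr ≈ 291 kN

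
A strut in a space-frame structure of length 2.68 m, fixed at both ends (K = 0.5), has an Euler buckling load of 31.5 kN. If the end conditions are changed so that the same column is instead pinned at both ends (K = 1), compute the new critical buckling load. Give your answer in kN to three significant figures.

P_cr ∝ 1/K², so P_cr,new = P_cr,old × (K_old/K_new)² = 31.5 × (0.5/1)²
= 31.5 × 0.2500 = 7.88 kN

P_cr ≈ 7.88 kN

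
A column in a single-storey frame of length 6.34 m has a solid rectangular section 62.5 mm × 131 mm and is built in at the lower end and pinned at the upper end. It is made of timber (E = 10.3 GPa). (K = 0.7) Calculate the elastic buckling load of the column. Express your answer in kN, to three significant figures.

P_cr ≈ 13.8 kN

Buckling occurs about the weak axis: I_min = h·b³/12 with b = 62.5 mm (the shorter side).
I_min = 131×62.5³/12 = 2.665×10^6 mm⁴
I = 2.665×10^6 mm⁴ = 2.665×10^-6 m⁴
Effective length L_e = K·L = 0.7 × 6.34 = 4.438 m
P_cr = π²EI / L_e² = π² × 10.3×10⁹ × 2.665×10^-6 / 4.438² = 1.376×10^4 N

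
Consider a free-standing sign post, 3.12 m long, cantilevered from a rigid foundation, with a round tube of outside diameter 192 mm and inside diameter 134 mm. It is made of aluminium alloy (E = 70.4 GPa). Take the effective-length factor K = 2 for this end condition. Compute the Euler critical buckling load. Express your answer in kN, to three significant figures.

d_o = 192 mm, d_i = 134 mm
I = π(d_o⁴ − d_i⁴)/64 = π(192⁴ − 134.0⁴)/64 = 5.088×10^7 mm⁴
I = 5.088×10^7 mm⁴ = 5.088×10^-5 m⁴
Effective length L_e = K·L = 2 × 3.12 = 6.240 m
P_cr = π²EI / L_e² = π² × 70.4×10⁹ × 5.088×10^-5 / 6.240² = 9.079×10^5 N

P_cr ≈ 908 kN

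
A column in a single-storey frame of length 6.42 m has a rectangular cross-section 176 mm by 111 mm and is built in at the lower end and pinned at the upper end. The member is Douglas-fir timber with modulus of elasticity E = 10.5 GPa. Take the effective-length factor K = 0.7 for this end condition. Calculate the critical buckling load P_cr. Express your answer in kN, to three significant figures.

Buckling occurs about the weak axis: I_min = h·b³/12 with b = 111 mm (the shorter side).
I_min = 176×111³/12 = 2.006×10^7 mm⁴
I = 2.006×10^7 mm⁴ = 2.006×10^-5 m⁴
Effective length L_e = K·L = 0.7 × 6.42 = 4.494 m
P_cr = π²EI / L_e² = π² × 10.5×10⁹ × 2.006×10^-5 / 4.494² = 1.029×10^5 N

P_cr ≈ 103 kN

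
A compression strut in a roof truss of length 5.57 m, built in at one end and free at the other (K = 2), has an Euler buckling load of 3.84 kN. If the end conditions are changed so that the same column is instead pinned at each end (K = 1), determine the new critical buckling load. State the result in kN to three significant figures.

P_cr ∝ 1/K², so P_cr,new = P_cr,old × (K_old/K_new)² = 3.84 × (2/1)²
= 3.84 × 4.000 = 15.4 kN

P_cr ≈ 15.4 kN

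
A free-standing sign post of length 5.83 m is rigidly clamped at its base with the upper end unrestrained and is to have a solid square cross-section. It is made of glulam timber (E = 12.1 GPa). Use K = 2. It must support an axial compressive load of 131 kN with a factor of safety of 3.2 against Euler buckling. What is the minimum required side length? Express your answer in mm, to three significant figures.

Required P_cr = n·P = 3.2 × 131 = 419.2 kN
L_e = K·L = 2 × 5.83 = 11.66 m
Required I = P_cr·L_e²/(π²E) = 4.192×10^5 × 11.66² / (π² × 1.21×10^10) = 4.772×10^-4 m⁴
I_req = 4.772×10^8 mm⁴
Solid square: I = a⁴/12  ⇒  a = (12I)^(1/4) = (12×4.772×10^8)^(1/4) = 275 mm

a ≈ 275 mm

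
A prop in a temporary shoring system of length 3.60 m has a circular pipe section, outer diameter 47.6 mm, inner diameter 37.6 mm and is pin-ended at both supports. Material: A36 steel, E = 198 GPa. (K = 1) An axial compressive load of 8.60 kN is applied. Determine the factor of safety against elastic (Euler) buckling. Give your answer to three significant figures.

d_o = 47.6 mm, d_i = 37.6 mm
I = π(d_o⁴ − d_i⁴)/64 = π(47.6⁴ − 37.60⁴)/64 = 1.539×10^5 mm⁴
I = 1.539×10^5 mm⁴ = 1.539×10^-7 m⁴
Effective length L_e = K·L = 1 × 3.60 = 3.600 m
P_cr = π²EI / L_e² = π² × 198×10⁹ × 1.539×10^-7 / 3.600² = 2.320×10^4 N
Factor of safety n = P_cr / P = 23.204 / 8.60 = 2.70

n ≈ 2.70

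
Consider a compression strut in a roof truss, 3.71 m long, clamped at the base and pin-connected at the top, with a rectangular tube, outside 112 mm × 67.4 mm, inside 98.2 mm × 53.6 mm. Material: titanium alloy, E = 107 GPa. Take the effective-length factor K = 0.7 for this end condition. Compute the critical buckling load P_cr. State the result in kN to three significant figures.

P_cr ≈ 250 kN

Weak-axis I_min = (h_o·b_o³ − h_i·b_i³)/12 with b_o = 67.4, b_i = 53.60 mm (shorter outer/inner sides).
I_min = (112×67.4³ − 98.20×53.60³)/12 = 1.598×10^6 mm⁴
I = 1.598×10^6 mm⁴ = 1.598×10^-6 m⁴
Effective length L_e = K·L = 0.7 × 3.71 = 2.597 m
P_cr = π²EI / L_e² = π² × 107×10⁹ × 1.598×10^-6 / 2.597² = 2.501×10^5 N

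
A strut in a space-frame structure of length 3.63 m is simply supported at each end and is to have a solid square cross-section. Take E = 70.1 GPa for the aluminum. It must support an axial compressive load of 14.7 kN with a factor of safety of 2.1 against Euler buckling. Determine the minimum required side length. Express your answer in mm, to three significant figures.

a ≈ 51.5 mm

Required P_cr = n·P = 2.1 × 14.7 = 30.87 kN
L_e = K·L = 1 × 3.63 = 3.630 m
Required I = P_cr·L_e²/(π²E) = 3.087×10^4 × 3.630² / (π² × 7.01×10^10) = 5.879×10^-7 m⁴
I_req = 5.879×10^5 mm⁴
Solid square: I = a⁴/12  ⇒  a = (12I)^(1/4) = (12×5.879×10^5)^(1/4) = 51.5 mm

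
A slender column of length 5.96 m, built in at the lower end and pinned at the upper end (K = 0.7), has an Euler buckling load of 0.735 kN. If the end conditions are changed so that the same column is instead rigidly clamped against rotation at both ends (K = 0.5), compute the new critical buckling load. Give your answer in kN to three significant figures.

P_cr ∝ 1/K², so P_cr,new = P_cr,old × (K_old/K_new)² = 0.735 × (0.7/0.5)²
= 0.735 × 1.960 = 1.44 kN

P_cr ≈ 1.44 kN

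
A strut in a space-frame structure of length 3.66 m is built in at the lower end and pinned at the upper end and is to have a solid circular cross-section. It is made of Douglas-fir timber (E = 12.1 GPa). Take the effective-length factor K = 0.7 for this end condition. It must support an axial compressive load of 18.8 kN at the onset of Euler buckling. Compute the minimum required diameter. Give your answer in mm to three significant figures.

L_e = K·L = 0.7 × 3.66 = 2.562 m
Required I = P_cr·L_e²/(π²E) = 1.880×10^4 × 2.562² / (π² × 1.21×10^10) = 1.033×10^-6 m⁴
I_req = 1.033×10^6 mm⁴
Solid circle: I = πd⁴/64  ⇒  d = (64I/π)^(1/4) = (64×1.033×10^6/π)^(1/4) = 67.7 mm

d ≈ 67.7 mm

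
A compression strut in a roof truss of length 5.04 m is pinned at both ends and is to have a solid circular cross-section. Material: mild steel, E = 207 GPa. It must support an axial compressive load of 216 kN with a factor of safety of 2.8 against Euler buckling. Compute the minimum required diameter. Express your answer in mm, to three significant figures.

Required P_cr = n·P = 2.8 × 216 = 604.8 kN
L_e = K·L = 1 × 5.04 = 5.040 m
Required I = P_cr·L_e²/(π²E) = 6.048×10^5 × 5.040² / (π² × 2.07×10^11) = 7.520×10^-6 m⁴
I_req = 7.520×10^6 mm⁴
Solid circle: I = πd⁴/64  ⇒  d = (64I/π)^(1/4) = (64×7.520×10^6/π)^(1/4) = 111 mm

d ≈ 111 mm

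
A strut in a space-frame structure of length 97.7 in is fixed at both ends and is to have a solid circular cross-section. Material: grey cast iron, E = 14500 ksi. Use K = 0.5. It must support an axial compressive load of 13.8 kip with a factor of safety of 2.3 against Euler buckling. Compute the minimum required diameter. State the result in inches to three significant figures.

Required P_cr = n·P = 2.3 × 13.8 = 31.74 kip
L_e = K·L = 0.5 × 97.7 = 48.85 in
Required I = P_cr·L_e²/(π²E) = 3.174×10^4 × 48.85² / (π² × 1.45×10^7) = 0.5293 in⁴
Solid circle: I = πd⁴/64  ⇒  d = (64I/π)^(1/4) = (64×0.5293/π)^(1/4) = 1.81 in

d ≈ 1.81 in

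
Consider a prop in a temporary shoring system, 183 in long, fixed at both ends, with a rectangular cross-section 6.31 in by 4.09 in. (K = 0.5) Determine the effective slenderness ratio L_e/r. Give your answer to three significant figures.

Buckling occurs about the weak axis: I_min = h·b³/12 with b = 4.09 in (the shorter side).
I_min = 6.31×4.09³/12 = 35.98 in⁴
A = 25.81 in²;  r_min = √(I/A) = √(35.98/25.81) = 1.181 in
L_e = K·L = 0.5 × 183 = 91.50 in
λ = L_e / r_min = 91.500 / 1.181 = 77.5

λ ≈ 77.5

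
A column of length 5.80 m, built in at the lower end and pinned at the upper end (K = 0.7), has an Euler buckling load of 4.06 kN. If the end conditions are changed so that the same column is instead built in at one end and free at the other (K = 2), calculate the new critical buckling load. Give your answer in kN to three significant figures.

P_cr ≈ 0.497 kN

P_cr ∝ 1/K², so P_cr,new = P_cr,old × (K_old/K_new)² = 4.06 × (0.7/2)²
= 4.06 × 0.1225 = 0.497 kN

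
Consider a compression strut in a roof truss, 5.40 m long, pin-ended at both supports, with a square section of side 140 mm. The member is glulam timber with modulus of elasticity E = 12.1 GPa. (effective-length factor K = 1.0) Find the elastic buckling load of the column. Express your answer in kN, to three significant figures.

I = a⁴/12 = 140⁴/12 = 3.201×10^7 mm⁴
I = 3.201×10^7 mm⁴ = 3.201×10^-5 m⁴
Effective length L_e = K·L = 1 × 5.40 = 5.400 m
P_cr = π²EI / L_e² = π² × 12.1×10⁹ × 3.201×10^-5 / 5.400² = 1.311×10^5 N

P_cr ≈ 131 kN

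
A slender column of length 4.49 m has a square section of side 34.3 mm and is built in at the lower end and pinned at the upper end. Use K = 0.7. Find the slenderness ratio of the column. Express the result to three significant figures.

For a square r = a/√12 = 34.3/√12 = 9.902 mm
L_e = K·L = 0.7 × 4.49 m = 3.143 m = 3143.0 mm
λ = L_e / r_min = 3143.0 / 9.902 = 317

λ ≈ 317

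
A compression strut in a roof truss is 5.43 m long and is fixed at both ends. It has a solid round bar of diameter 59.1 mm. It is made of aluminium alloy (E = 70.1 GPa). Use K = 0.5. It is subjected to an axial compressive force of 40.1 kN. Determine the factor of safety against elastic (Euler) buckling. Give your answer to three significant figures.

I = πd⁴/64 = π×59.1⁴/64 = 5.989×10^5 mm⁴
I = 5.989×10^5 mm⁴ = 5.989×10^-7 m⁴
Effective length L_e = K·L = 0.5 × 5.43 = 2.715 m
P_cr = π²EI / L_e² = π² × 70.1×10⁹ × 5.989×10^-7 / 2.715² = 5.621×10^4 N
Factor of safety n = P_cr / P = 56.208 / 40.1 = 1.40

n ≈ 1.40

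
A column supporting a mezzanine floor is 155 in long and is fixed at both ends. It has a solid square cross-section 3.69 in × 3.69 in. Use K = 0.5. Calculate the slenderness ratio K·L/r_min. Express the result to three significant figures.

λ ≈ 72.8

For a square r = a/√12 = 3.69/√12 = 1.065 in
L_e = K·L = 0.5 × 155 = 77.50 in
λ = L_e / r_min = 77.500 / 1.065 = 72.8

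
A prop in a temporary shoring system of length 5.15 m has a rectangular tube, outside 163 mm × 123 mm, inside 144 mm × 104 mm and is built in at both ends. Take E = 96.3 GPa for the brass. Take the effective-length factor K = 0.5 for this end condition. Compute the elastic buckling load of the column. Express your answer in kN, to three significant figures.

Weak-axis I_min = (h_o·b_o³ − h_i·b_i³)/12 with b_o = 123, b_i = 104.0 mm (shorter outer/inner sides).
I_min = (163×123³ − 144.0×104.0³)/12 = 1.178×10^7 mm⁴
I = 1.178×10^7 mm⁴ = 1.178×10^-5 m⁴
Effective length L_e = K·L = 0.5 × 5.15 = 2.575 m
P_cr = π²EI / L_e² = π² × 96.3×10⁹ × 1.178×10^-5 / 2.575² = 1.688×10^6 N

P_cr ≈ 1690 kN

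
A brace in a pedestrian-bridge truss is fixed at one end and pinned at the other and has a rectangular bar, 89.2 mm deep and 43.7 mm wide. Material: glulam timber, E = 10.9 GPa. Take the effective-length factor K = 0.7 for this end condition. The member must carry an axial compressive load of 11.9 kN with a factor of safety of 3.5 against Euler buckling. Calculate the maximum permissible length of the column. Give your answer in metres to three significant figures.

Buckling occurs about the weak axis: I_min = h·b³/12 with b = 43.7 mm (the shorter side).
I_min = 89.2×43.7³/12 = 6.203×10^5 mm⁴
I = 6.203×10^-7 m⁴
Required critical load P_cr = n·P = 3.5 × 11.9 = 41.65 kN = 4.165×10^4 N
From P_cr = π²EI/(K·L)²:  L = (1/K)·√(π²EI/P_cr) = (1/0.7)·√(π²×1.09×10^10×6.203×10^-7/4.165×10^4)
L = 1.81 m

L_max ≈ 1.81 m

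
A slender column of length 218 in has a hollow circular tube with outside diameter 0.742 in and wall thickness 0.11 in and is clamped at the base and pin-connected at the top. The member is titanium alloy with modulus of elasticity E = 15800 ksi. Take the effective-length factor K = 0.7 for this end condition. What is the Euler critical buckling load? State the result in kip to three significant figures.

P_cr ≈ 0.0752 kip

Inner diameter d_i = 0.742 − 2×0.11 = 0.5220 in
I = π(d_o⁴ − d_i⁴)/64 = π(0.742⁴ − 0.5220⁴)/64 = 1.123×10^-2 in⁴
Effective length L_e = K·L = 0.7 × 218 = 152.6 in
P_cr = π²EI / L_e² = π² × 15800×10³ × 1.123×10^-2 / 152.6² = 75.23 lb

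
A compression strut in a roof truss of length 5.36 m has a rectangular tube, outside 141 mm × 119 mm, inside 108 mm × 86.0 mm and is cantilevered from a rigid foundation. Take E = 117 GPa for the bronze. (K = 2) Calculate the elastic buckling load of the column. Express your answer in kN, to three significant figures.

Weak-axis I_min = (h_o·b_o³ − h_i·b_i³)/12 with b_o = 119, b_i = 86.00 mm (shorter outer/inner sides).
I_min = (141×119³ − 108.0×86.00³)/12 = 1.408×10^7 mm⁴
I = 1.408×10^7 mm⁴ = 1.408×10^-5 m⁴
Effective length L_e = K·L = 2 × 5.36 = 10.72 m
P_cr = π²EI / L_e² = π² × 117×10⁹ × 1.408×10^-5 / 10.72² = 1.414×10^5 N

P_cr ≈ 141 kN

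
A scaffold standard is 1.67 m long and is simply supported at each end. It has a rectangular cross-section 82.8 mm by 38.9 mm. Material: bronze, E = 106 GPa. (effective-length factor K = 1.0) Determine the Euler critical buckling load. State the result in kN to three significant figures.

Buckling occurs about the weak axis: I_min = h·b³/12 with b = 38.9 mm (the shorter side).
I_min = 82.8×38.9³/12 = 4.062×10^5 mm⁴
I = 4.062×10^5 mm⁴ = 4.062×10^-7 m⁴
Effective length L_e = K·L = 1 × 1.67 = 1.670 m
P_cr = π²EI / L_e² = π² × 106×10⁹ × 4.062×10^-7 / 1.670² = 1.524×10^5 N

P_cr ≈ 152 kN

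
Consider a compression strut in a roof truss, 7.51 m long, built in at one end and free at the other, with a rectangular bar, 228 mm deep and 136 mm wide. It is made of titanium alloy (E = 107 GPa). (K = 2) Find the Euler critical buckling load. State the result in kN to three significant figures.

P_cr ≈ 224 kN

Buckling occurs about the weak axis: I_min = h·b³/12 with b = 136 mm (the shorter side).
I_min = 228×136³/12 = 4.779×10^7 mm⁴
I = 4.779×10^7 mm⁴ = 4.779×10^-5 m⁴
Effective length L_e = K·L = 2 × 7.51 = 15.02 m
P_cr = π²EI / L_e² = π² × 107×10⁹ × 4.779×10^-5 / 15.02² = 2.237×10^5 N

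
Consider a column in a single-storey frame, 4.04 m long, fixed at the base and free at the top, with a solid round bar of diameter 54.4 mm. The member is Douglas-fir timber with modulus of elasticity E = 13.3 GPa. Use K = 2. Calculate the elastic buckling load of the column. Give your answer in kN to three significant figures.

I = πd⁴/64 = π×54.4⁴/64 = 4.299×10^5 mm⁴
I = 4.299×10^5 mm⁴ = 4.299×10^-7 m⁴
Effective length L_e = K·L = 2 × 4.04 = 8.080 m
P_cr = π²EI / L_e² = π² × 13.3×10⁹ × 4.299×10^-7 / 8.080² = 864.4 N

P_cr ≈ 0.864 kN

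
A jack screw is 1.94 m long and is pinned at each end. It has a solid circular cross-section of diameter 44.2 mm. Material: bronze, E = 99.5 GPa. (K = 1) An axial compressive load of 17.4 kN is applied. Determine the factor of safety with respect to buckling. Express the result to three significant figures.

I = πd⁴/64 = π×44.2⁴/64 = 1.874×10^5 mm⁴
I = 1.874×10^5 mm⁴ = 1.874×10^-7 m⁴
Effective length L_e = K·L = 1 × 1.94 = 1.940 m
P_cr = π²EI / L_e² = π² × 99.5×10⁹ × 1.874×10^-7 / 1.940² = 4.889×10^4 N
Factor of safety n = P_cr / P = 48.885 / 17.4 = 2.81

n ≈ 2.81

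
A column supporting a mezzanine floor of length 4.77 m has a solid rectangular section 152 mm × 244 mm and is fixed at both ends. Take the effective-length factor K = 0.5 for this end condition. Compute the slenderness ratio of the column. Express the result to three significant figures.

For a rectangle r_min = b/√12 = 152/√12 = 43.88 mm
L_e = K·L = 0.5 × 4.77 m = 2.385 m = 2385.0 mm
λ = L_e / r_min = 2385.0 / 43.88 = 54.4

λ ≈ 54.4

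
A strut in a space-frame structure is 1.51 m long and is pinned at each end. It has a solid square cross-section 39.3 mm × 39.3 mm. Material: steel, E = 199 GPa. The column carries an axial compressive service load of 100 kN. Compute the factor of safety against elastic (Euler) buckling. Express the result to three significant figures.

n ≈ 1.71

I = a⁴/12 = 39.3⁴/12 = 1.988×10^5 mm⁴
I = 1.988×10^5 mm⁴ = 1.988×10^-7 m⁴
Effective length L_e = K·L = 1 × 1.51 = 1.510 m
P_cr = π²EI / L_e² = π² × 199×10⁹ × 1.988×10^-7 / 1.510² = 1.712×10^5 N
Factor of safety n = P_cr / P = 171.23 / 100 = 1.71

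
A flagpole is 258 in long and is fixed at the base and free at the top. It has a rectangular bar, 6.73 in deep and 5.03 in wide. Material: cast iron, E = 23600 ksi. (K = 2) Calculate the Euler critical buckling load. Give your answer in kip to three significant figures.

Buckling occurs about the weak axis: I_min = h·b³/12 with b = 5.03 in (the shorter side).
I_min = 6.73×5.03³/12 = 71.37 in⁴
Effective length L_e = K·L = 2 × 258 = 516.0 in
P_cr = π²EI / L_e² = π² × 23600×10³ × 71.37 / 516.0² = 6.244×10^4 lb

P_cr ≈ 62.4 kip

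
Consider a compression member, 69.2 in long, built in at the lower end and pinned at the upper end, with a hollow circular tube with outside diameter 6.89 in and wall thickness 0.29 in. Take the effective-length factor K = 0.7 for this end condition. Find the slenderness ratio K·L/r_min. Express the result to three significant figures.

Inner diameter d_i = 6.89 − 2×0.29 = 6.310 in
I = π(d_o⁴ − d_i⁴)/64 = π(6.89⁴ − 6.310⁴)/64 = 32.80 in⁴
A = 6.013 in²;  r_min = √(I/A) = √(32.80/6.013) = 2.336 in
L_e = K·L = 0.7 × 69.2 = 48.44 in
λ = L_e / r_min = 48.440 / 2.336 = 20.7

λ ≈ 20.7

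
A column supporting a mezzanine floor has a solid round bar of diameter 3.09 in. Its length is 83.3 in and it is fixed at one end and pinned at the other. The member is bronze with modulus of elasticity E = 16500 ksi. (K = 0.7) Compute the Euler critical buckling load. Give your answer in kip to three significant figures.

P_cr ≈ 214 kip

I = πd⁴/64 = π×3.09⁴/64 = 4.475 in⁴
Effective length L_e = K·L = 0.7 × 83.3 = 58.31 in
P_cr = π²EI / L_e² = π² × 16500×10³ × 4.475 / 58.31² = 2.143×10^5 lb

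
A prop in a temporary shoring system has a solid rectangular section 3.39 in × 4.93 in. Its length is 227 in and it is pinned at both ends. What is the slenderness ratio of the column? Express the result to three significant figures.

Buckling occurs about the weak axis: I_min = h·b³/12 with b = 3.39 in (the shorter side).
I_min = 4.93×3.39³/12 = 16.01 in⁴
A = 16.71 in²;  r_min = √(I/A) = √(16.01/16.71) = 0.9786 in
L_e = K·L = 1 × 227 = 227.0 in
λ = L_e / r_min = 227.00 / 0.9786 = 232

λ ≈ 232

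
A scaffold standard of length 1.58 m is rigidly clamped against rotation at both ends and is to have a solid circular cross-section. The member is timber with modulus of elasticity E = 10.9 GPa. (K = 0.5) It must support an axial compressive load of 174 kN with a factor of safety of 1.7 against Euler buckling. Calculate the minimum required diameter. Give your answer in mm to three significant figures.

d ≈ 76.9 mm

Required P_cr = n·P = 1.7 × 174 = 295.8 kN
L_e = K·L = 0.5 × 1.58 = 0.7900 m
Required I = P_cr·L_e²/(π²E) = 2.958×10^5 × 0.7900² / (π² × 1.09×10^10) = 1.716×10^-6 m⁴
I_req = 1.716×10^6 mm⁴
Solid circle: I = πd⁴/64  ⇒  d = (64I/π)^(1/4) = (64×1.716×10^6/π)^(1/4) = 76.9 mm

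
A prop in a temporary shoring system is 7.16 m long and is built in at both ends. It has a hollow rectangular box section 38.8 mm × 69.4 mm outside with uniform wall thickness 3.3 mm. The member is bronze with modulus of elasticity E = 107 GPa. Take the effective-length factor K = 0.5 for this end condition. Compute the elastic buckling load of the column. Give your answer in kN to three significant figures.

Inner dimensions: h_i = 69.4 − 2×3.3 = 62.80 mm, b_i = 38.8 − 2×3.3 = 32.20 mm
Weak-axis I_min = (h_o·b_o³ − h_i·b_i³)/12 with b_o = 38.8, b_i = 32.20 mm (shorter outer/inner sides).
I_min = (69.4×38.8³ − 62.80×32.20³)/12 = 1.631×10^5 mm⁴
I = 1.631×10^5 mm⁴ = 1.631×10^-7 m⁴
Effective length L_e = K·L = 0.5 × 7.16 = 3.580 m
P_cr = π²EI / L_e² = π² × 107×10⁹ × 1.631×10^-7 / 3.580² = 1.344×10^4 N

P_cr ≈ 13.4 kN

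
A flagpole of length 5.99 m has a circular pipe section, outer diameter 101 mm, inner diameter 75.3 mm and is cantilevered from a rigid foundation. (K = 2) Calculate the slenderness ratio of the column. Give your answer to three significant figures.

d_o = 101 mm, d_i = 75.3 mm
I = π(d_o⁴ − d_i⁴)/64 = π(101⁴ − 75.30⁴)/64 = 3.530×10^6 mm⁴
A = 3.559×10^3 mm²;  r_min = √(I/A) = √(3.530×10^6/3.559×10^3) = 31.50 mm
L_e = K·L = 2 × 5.99 m = 11.98 m = 11980 mm
λ = L_e / r_min = 11980 / 31.50 = 380

λ ≈ 380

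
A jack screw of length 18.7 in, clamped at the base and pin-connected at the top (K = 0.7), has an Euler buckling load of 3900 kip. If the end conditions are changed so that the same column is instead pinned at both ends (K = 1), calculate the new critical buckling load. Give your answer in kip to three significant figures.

P_cr ≈ 1910 kip

P_cr ∝ 1/K², so P_cr,new = P_cr,old × (K_old/K_new)² = 3900 × (0.7/1)²
= 3900 × 0.4900 = 1910 kip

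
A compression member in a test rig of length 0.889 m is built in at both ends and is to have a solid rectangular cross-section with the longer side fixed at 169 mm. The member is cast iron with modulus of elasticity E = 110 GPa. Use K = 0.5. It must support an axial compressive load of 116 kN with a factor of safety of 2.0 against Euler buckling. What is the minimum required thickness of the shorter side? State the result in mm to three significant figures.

b ≈ 14.4 mm

Required P_cr = n·P = 2.0 × 116 = 232.0 kN
L_e = K·L = 0.5 × 0.889 = 0.4445 m
Required I = P_cr·L_e²/(π²E) = 2.320×10^5 × 0.4445² / (π² × 1.10×10^11) = 4.222×10^-8 m⁴
I_req = 4.222×10^4 mm⁴
Rectangle, weak axis: I_min = h·b³/12 with h = 169 mm fixed  ⇒  b = (12I/h)^(1/3) = 14.4 mm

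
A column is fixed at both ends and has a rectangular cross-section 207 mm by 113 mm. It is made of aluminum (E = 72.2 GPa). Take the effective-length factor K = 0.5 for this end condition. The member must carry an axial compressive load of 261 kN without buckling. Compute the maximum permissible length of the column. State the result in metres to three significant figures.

L_max ≈ 16.5 m

Buckling occurs about the weak axis: I_min = h·b³/12 with b = 113 mm (the shorter side).
I_min = 207×113³/12 = 2.489×10^7 mm⁴
I = 2.489×10^-5 m⁴
At the buckling limit P_cr = P = 2.610×10^5 N
From P_cr = π²EI/(K·L)²:  L = (1/K)·√(π²EI/P_cr) = (1/0.5)·√(π²×7.22×10^10×2.489×10^-5/2.610×10^5)
L = 16.5 m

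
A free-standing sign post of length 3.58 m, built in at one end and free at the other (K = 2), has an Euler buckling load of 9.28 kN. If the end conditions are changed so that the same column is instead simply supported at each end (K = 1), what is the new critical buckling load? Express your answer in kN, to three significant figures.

P_cr ∝ 1/K², so P_cr,new = P_cr,old × (K_old/K_new)² = 9.28 × (2/1)²
= 9.28 × 4.000 = 37.1 kN

P_cr ≈ 37.1 kN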